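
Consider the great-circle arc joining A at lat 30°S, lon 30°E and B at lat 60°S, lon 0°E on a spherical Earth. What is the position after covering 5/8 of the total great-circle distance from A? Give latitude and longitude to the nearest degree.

Convert each endpoint to a unit vector on the sphere (x = cos φ cos λ, y = cos φ sin λ, z = sin φ).
The central angle between the endpoints is δ = arccos(p₁·p₂) ≈ 0.630 rad (36.1°).
Interpolate at f = 5/8 with slerp weights a = sin((1−f)δ)/sin δ ≈ 0.397, b = sin(fδ)/sin δ ≈ 0.651.
p = a·p₁ + b·p₂ ≈ (0.624, 0.172, -0.763); φ = arcsin(p_z) ≈ -49.69°, λ = atan2(p_y, p_x) ≈ 15.42°.

≈ lat 50°S, lon 15°E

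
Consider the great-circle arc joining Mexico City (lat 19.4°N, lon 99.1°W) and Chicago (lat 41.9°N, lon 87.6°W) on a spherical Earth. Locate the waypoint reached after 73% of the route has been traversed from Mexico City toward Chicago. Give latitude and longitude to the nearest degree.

Convert each endpoint to a unit vector on the sphere (x = cos φ cos λ, y = cos φ sin λ, z = sin φ).
The central angle between the endpoints is δ = arccos(p₁·p₂) ≈ 0.428 rad (24.5°).
Interpolate at f = 0.73 with slerp weights a = sin((1−f)δ)/sin δ ≈ 0.278, b = sin(fδ)/sin δ ≈ 0.741.
p = a·p₁ + b·p₂ ≈ (-0.018, -0.809, 0.587); φ = arcsin(p_z) ≈ 35.93°, λ = atan2(p_y, p_x) ≈ -91.30°.

≈ lat 36°N, lon 91°W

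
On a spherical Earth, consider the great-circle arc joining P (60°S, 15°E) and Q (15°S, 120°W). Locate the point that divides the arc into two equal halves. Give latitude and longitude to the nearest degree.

≈ (58°S, 90°W)

From cos δ = sin φ₁ sin φ₂ + cos φ₁ cos φ₂ cos Δλ, the central angle is δ ≈ 1.688 rad (96.7°).
Interpolate at f = 1/2 with slerp weights a = sin((1−f)δ)/sin δ ≈ 0.753, b = sin(fδ)/sin δ ≈ 0.753.
p = a·p₁ + b·p₂ ≈ (0.000, -0.532, -0.847); φ = arcsin(p_z) ≈ -57.85°, λ = atan2(p_y, p_x) ≈ -90.00°.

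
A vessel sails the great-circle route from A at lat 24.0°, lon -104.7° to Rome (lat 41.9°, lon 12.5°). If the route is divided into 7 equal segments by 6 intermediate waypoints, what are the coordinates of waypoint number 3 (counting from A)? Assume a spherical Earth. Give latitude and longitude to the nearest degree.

From cos δ = sin φ₁ sin φ₂ + cos φ₁ cos φ₂ cos Δλ, the central angle is δ ≈ 1.610 rad (92.2°).
Interpolate at f = 3/7 with slerp weights a = sin((1−f)δ)/sin δ ≈ 0.796, b = sin(fδ)/sin δ ≈ 0.637.
p = a·p₁ + b·p₂ ≈ (0.278, -0.601, 0.749); φ = arcsin(p_z) ≈ 48.53°, λ = atan2(p_y, p_x) ≈ -65.15°.

≈ lat 49°, lon -65°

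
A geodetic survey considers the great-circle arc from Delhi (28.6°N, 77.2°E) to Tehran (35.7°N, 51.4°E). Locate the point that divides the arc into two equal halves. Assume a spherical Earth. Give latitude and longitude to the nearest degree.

≈ 33°N, 65°E

From cos δ = sin φ₁ sin φ₂ + cos φ₁ cos φ₂ cos Δλ, the central angle is δ ≈ 0.399 rad (22.9°).
Interpolate at f = 1/2 with slerp weights a = sin((1−f)δ)/sin δ ≈ 0.510, b = sin(fδ)/sin δ ≈ 0.510.
p = a·p₁ + b·p₂ ≈ (0.358, 0.761, 0.542); φ = arcsin(p_z) ≈ 32.81°, λ = atan2(p_y, p_x) ≈ 64.81°.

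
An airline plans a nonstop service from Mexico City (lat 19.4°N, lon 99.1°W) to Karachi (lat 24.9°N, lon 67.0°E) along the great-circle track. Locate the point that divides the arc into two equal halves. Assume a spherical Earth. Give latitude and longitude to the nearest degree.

The haversine formula gives a central angle δ ≈ 2.333 rad (133.7°) between the endpoints.
Interpolate at f = 1/2 with slerp weights a = sin((1−f)δ)/sin δ ≈ 1.271, b = sin(fδ)/sin δ ≈ 1.271.
p = a·p₁ + b·p₂ ≈ (0.261, -0.123, 0.958); φ = arcsin(p_z) ≈ 73.25°, λ = atan2(p_y, p_x) ≈ -25.16°.

≈ lat 73°N, lon 25°W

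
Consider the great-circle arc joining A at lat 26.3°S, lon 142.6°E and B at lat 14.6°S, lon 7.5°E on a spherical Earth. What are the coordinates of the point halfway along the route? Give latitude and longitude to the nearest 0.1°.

≈ lat 44.2°S, lon 69.8°E

Write both endpoints as unit vectors p₁, p₂ with components (cos φ cos λ, cos φ sin λ, sin φ).
The central angle between the endpoints is δ = arccos(p₁·p₂) ≈ 2.098 rad (120.2°).
Interpolate at f = 1/2 with slerp weights a = sin((1−f)δ)/sin δ ≈ 1.003, b = sin(fδ)/sin δ ≈ 1.003.
p = a·p₁ + b·p₂ ≈ (0.248, 0.673, -0.697); φ = arcsin(p_z) ≈ -44.20°, λ = atan2(p_y, p_x) ≈ 69.77°.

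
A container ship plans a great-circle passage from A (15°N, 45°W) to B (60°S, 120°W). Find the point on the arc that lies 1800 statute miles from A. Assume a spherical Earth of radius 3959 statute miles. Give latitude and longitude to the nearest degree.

≈ (8°S, 57°W)

The haversine formula gives a central angle δ ≈ 1.670 rad (95.7°) between the endpoints. The total great-circle distance is δ·R ≈ 1.670 × 3959 ≈ 6612 mi, so the target fraction is f = 1800/6612 ≈ 0.272.
Interpolate at f ≈ 0.272 with slerp weights a = sin((1−f)δ)/sin δ ≈ 0.942, b = sin(fδ)/sin δ ≈ 0.441.
p = a·p₁ + b·p₂ ≈ (0.533, -0.835, -0.138); φ = arcsin(p_z) ≈ -7.95°, λ = atan2(p_y, p_x) ≈ -57.43°.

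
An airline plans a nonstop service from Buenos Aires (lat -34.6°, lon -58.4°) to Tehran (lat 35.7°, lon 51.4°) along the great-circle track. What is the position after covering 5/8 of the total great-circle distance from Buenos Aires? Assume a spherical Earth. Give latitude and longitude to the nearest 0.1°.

Write both endpoints as unit vectors p₁, p₂ with components (cos φ cos λ, cos φ sin λ, sin φ).
The central angle between the endpoints is δ = arccos(p₁·p₂) ≈ 2.163 rad (123.9°).
Interpolate at f = 5/8 with slerp weights a = sin((1−f)δ)/sin δ ≈ 0.873, b = sin(fδ)/sin δ ≈ 1.176.
p = a·p₁ + b·p₂ ≈ (0.973, 0.134, 0.190); φ = arcsin(p_z) ≈ 10.97°, λ = atan2(p_y, p_x) ≈ 7.85°.

≈ lat 11.0°, lon 7.8°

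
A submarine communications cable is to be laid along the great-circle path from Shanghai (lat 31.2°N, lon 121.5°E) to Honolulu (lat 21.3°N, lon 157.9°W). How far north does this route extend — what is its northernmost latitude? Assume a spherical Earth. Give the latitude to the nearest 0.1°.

≈ 34.0°N

The great circle lies in the plane with unit normal n̂ = (p₁ × p₂)/|p₁ × p₂|.
Here n̂_z ≈ +0.829; the vertex latitude is φ_max = arccos|n̂_z| ≈ 34.0°.
Check via Clairaut: cos φ_max = |cos φ₁| · sin C = cos(31.2°)·sin(75.8°) ≈ 0.829, again giving ≈ 34.0°.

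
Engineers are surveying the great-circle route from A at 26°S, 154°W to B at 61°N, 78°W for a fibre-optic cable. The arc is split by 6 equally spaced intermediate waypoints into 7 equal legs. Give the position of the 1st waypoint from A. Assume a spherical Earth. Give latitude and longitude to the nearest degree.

≈ 13°S, 146°W

Write both endpoints as unit vectors p₁, p₂ with components (cos φ cos λ, cos φ sin λ, sin φ).
The central angle between the endpoints is δ = arccos(p₁·p₂) ≈ 1.852 rad (106.1°).
Interpolate at f = 1/7 with slerp weights a = sin((1−f)δ)/sin δ ≈ 1.041, b = sin(fδ)/sin δ ≈ 0.272.
p = a·p₁ + b·p₂ ≈ (-0.813, -0.539, -0.218); φ = arcsin(p_z) ≈ -12.60°, λ = atan2(p_y, p_x) ≈ -146.46°.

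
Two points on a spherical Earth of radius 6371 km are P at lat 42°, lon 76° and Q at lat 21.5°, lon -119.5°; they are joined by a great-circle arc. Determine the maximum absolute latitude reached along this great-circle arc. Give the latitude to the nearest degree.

≈ 78°

The great circle lies in the plane with unit normal n̂ = (p₁ × p₂)/|p₁ × p₂|.
Here n̂_z ≈ +0.204; the vertex latitude is φ_max = arccos|n̂_z| ≈ 78.2°.
Check via Clairaut: cos φ_max = |cos φ₁| · sin C = cos(42.0°)·sin(15.9°) ≈ 0.204, again giving ≈ 78.2°.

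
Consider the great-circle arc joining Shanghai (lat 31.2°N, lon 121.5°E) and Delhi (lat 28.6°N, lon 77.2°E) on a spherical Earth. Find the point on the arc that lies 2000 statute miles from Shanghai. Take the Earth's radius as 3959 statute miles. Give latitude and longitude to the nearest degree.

Write both endpoints as unit vectors p₁, p₂ with components (cos φ cos λ, cos φ sin λ, sin φ).
The central angle between the endpoints is δ = arccos(p₁·p₂) ≈ 0.667 rad (38.2°). The total great-circle distance is δ·R ≈ 0.667 × 3959 ≈ 2642 mi, so the target fraction is f = 2000/2642 ≈ 0.757.
Interpolate at f ≈ 0.757 with slerp weights a = sin((1−f)δ)/sin δ ≈ 0.261, b = sin(fδ)/sin δ ≈ 0.782.
p = a·p₁ + b·p₂ ≈ (0.036, 0.860, 0.509); φ = arcsin(p_z) ≈ 30.63°, λ = atan2(p_y, p_x) ≈ 87.64°.

≈ lat 31°N, lon 88°E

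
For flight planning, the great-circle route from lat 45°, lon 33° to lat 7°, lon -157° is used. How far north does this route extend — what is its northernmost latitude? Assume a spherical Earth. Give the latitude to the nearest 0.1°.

≈ 81.2°

The great circle lies in the plane with unit normal n̂ = (p₁ × p₂)/|p₁ × p₂|.
Here n̂_z ≈ +0.153; the vertex latitude is φ_max = arccos|n̂_z| ≈ 81.2°.
Check via Clairaut: cos φ_max = |cos φ₁| · sin C = cos(45.0°)·sin(12.5°) ≈ 0.153, again giving ≈ 81.2°.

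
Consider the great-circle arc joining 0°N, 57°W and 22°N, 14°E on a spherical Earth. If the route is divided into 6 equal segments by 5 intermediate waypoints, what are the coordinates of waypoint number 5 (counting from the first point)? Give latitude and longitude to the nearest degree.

Write both endpoints as unit vectors p₁, p₂ with components (cos φ cos λ, cos φ sin λ, sin φ).
The central angle between the endpoints is δ = arccos(p₁·p₂) ≈ 1.264 rad (72.4°).
Interpolate at f = 5/6 with slerp weights a = sin((1−f)δ)/sin δ ≈ 0.219, b = sin(fδ)/sin δ ≈ 0.912.
p = a·p₁ + b·p₂ ≈ (0.940, 0.021, 0.342); φ = arcsin(p_z) ≈ 19.97°, λ = atan2(p_y, p_x) ≈ 1.25°.

≈ 20°N, 1°E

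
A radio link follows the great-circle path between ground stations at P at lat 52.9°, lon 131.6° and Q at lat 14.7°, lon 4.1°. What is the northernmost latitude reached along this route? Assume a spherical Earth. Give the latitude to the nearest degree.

The great circle lies in the plane with unit normal n̂ = (p₁ × p₂)/|p₁ × p₂|.
Here n̂_z ≈ -0.468; the vertex latitude is φ_max = arccos|n̂_z| ≈ 62.1°.
Check via Clairaut: cos φ_max = |cos φ₁| · sin C = cos(52.9°)·sin(50.9°) ≈ 0.468, again giving ≈ 62.1°.

≈ 62°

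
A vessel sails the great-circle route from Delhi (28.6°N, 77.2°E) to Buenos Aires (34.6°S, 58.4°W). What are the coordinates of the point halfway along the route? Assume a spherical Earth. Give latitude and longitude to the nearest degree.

≈ (8°S, 14°E)

Write both endpoints as unit vectors p₁, p₂ with components (cos φ cos λ, cos φ sin λ, sin φ).
The central angle between the endpoints is δ = arccos(p₁·p₂) ≈ 2.479 rad (142.0°).
Interpolate at f = 1/2 with slerp weights a = sin((1−f)δ)/sin δ ≈ 1.536, b = sin(fδ)/sin δ ≈ 1.536.
p = a·p₁ + b·p₂ ≈ (0.961, 0.238, -0.137); φ = arcsin(p_z) ≈ -7.87°, λ = atan2(p_y, p_x) ≈ 13.92°.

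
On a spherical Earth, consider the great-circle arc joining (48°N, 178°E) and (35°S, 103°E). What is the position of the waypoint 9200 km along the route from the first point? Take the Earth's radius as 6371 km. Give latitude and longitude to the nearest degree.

Convert each endpoint to a unit vector on the sphere (x = cos φ cos λ, y = cos φ sin λ, z = sin φ).
The central angle between the endpoints is δ = arccos(p₁·p₂) ≈ 1.859 rad (106.5°). The total great-circle distance is δ·R ≈ 1.859 × 6371 ≈ 11845 km, so the target fraction is f = 9200/11845 ≈ 0.777.
Interpolate at f ≈ 0.777 with slerp weights a = sin((1−f)δ)/sin δ ≈ 0.421, b = sin(fδ)/sin δ ≈ 1.035.
p = a·p₁ + b·p₂ ≈ (-0.472, 0.836, -0.281); φ = arcsin(p_z) ≈ -16.31°, λ = atan2(p_y, p_x) ≈ 119.46°.

≈ (16°S, 119°E)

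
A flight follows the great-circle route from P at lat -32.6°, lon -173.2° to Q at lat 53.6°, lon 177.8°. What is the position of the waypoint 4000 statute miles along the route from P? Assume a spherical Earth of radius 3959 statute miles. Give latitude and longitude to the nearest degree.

≈ lat 25°, lon -178°

Write both endpoints as unit vectors p₁, p₂ with components (cos φ cos λ, cos φ sin λ, sin φ).
The central angle between the endpoints is δ = arccos(p₁·p₂) ≈ 1.511 rad (86.6°). The total great-circle distance is δ·R ≈ 1.511 × 3959 ≈ 5981 mi, so the target fraction is f = 4000/5981 ≈ 0.669.
Interpolate at f ≈ 0.669 with slerp weights a = sin((1−f)δ)/sin δ ≈ 0.481, b = sin(fδ)/sin δ ≈ 0.849.
p = a·p₁ + b·p₂ ≈ (-0.905, -0.029, 0.424); φ = arcsin(p_z) ≈ 25.09°, λ = atan2(p_y, p_x) ≈ -178.19°.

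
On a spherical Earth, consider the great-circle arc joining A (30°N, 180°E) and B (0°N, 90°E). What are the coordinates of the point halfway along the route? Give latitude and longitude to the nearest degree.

Convert each endpoint to a unit vector on the sphere (x = cos φ cos λ, y = cos φ sin λ, z = sin φ).
The central angle between the endpoints is δ = arccos(p₁·p₂) ≈ 1.571 rad (90.0°).
Interpolate at f = 1/2 with slerp weights a = sin((1−f)δ)/sin δ ≈ 0.707, b = sin(fδ)/sin δ ≈ 0.707.
p = a·p₁ + b·p₂ ≈ (-0.612, 0.707, 0.354); φ = arcsin(p_z) ≈ 20.70°, λ = atan2(p_y, p_x) ≈ 130.89°.

≈ (21°N, 131°E)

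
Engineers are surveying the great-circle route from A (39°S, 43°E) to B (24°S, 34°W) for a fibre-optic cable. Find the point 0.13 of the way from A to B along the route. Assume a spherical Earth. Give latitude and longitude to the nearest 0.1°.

≈ (40.2°S, 32.1°E)

The haversine formula gives a central angle δ ≈ 1.142 rad (65.4°) between the endpoints.
Interpolate at f = 0.13 with slerp weights a = sin((1−f)δ)/sin δ ≈ 0.921, b = sin(fδ)/sin δ ≈ 0.163.
p = a·p₁ + b·p₂ ≈ (0.647, 0.405, -0.646); φ = arcsin(p_z) ≈ -40.24°, λ = atan2(p_y, p_x) ≈ 32.07°.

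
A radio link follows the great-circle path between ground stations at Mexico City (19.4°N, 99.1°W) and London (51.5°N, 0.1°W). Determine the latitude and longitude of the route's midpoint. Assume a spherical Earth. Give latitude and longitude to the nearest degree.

≈ 47°N, 63°W

Write both endpoints as unit vectors p₁, p₂ with components (cos φ cos λ, cos φ sin λ, sin φ).
The central angle between the endpoints is δ = arccos(p₁·p₂) ≈ 1.402 rad (80.3°).
Interpolate at f = 1/2 with slerp weights a = sin((1−f)δ)/sin δ ≈ 0.654, b = sin(fδ)/sin δ ≈ 0.654.
p = a·p₁ + b·p₂ ≈ (0.310, -0.610, 0.729); φ = arcsin(p_z) ≈ 46.83°, λ = atan2(p_y, p_x) ≈ -63.09°.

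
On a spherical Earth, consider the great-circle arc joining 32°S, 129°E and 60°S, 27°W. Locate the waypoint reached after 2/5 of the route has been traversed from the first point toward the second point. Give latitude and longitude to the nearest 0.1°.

≈ 65.0°S, 113.2°E

From cos δ = sin φ₁ sin φ₂ + cos φ₁ cos φ₂ cos Δλ, the central angle is δ ≈ 1.499 rad (85.9°).
Interpolate at f = 2/5 with slerp weights a = sin((1−f)δ)/sin δ ≈ 0.785, b = sin(fδ)/sin δ ≈ 0.566.
p = a·p₁ + b·p₂ ≈ (-0.167, 0.389, -0.906); φ = arcsin(p_z) ≈ -64.96°, λ = atan2(p_y, p_x) ≈ 113.22°.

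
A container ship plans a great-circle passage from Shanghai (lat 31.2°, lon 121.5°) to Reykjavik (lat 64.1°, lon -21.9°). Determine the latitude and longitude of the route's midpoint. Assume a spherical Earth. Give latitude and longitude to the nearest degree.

Write both endpoints as unit vectors p₁, p₂ with components (cos φ cos λ, cos φ sin λ, sin φ).
The central angle between the endpoints is δ = arccos(p₁·p₂) ≈ 1.404 rad (80.4°).
Interpolate at f = 1/2 with slerp weights a = sin((1−f)δ)/sin δ ≈ 0.655, b = sin(fδ)/sin δ ≈ 0.655.
p = a·p₁ + b·p₂ ≈ (-0.027, 0.371, 0.928); φ = arcsin(p_z) ≈ 68.17°, λ = atan2(p_y, p_x) ≈ 94.21°.

≈ lat 68°, lon 94°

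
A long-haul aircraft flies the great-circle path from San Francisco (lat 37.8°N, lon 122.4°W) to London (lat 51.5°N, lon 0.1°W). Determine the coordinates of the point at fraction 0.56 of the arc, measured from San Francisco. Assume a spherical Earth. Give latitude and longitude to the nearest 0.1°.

≈ lat 64.5°N, lon 63.1°W

Convert each endpoint to a unit vector on the sphere (x = cos φ cos λ, y = cos φ sin λ, z = sin φ).
The central angle between the endpoints is δ = arccos(p₁·p₂) ≈ 1.352 rad (77.5°).
Interpolate at f = 0.56 with slerp weights a = sin((1−f)δ)/sin δ ≈ 0.574, b = sin(fδ)/sin δ ≈ 0.704.
p = a·p₁ + b·p₂ ≈ (0.195, -0.384, 0.903); φ = arcsin(p_z) ≈ 64.50°, λ = atan2(p_y, p_x) ≈ -63.07°.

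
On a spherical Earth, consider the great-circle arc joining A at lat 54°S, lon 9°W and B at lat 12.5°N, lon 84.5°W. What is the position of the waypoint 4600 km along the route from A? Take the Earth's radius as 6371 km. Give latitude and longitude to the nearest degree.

Write both endpoints as unit vectors p₁, p₂ with components (cos φ cos λ, cos φ sin λ, sin φ).
The central angle between the endpoints is δ = arccos(p₁·p₂) ≈ 1.602 rad (91.8°). The total great-circle distance is δ·R ≈ 1.602 × 6371 ≈ 10208 km, so the target fraction is f = 4600/10208 ≈ 0.451.
Interpolate at f ≈ 0.451 with slerp weights a = sin((1−f)δ)/sin δ ≈ 0.771, b = sin(fδ)/sin δ ≈ 0.661.
p = a·p₁ + b·p₂ ≈ (0.510, -0.714, -0.481); φ = arcsin(p_z) ≈ -28.74°, λ = atan2(p_y, p_x) ≈ -54.46°.

≈ lat 29°S, lon 54°W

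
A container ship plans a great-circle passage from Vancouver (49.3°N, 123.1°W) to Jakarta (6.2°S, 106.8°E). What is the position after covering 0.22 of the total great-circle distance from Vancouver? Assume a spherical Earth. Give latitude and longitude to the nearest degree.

Write both endpoints as unit vectors p₁, p₂ with components (cos φ cos λ, cos φ sin λ, sin φ).
The central angle between the endpoints is δ = arccos(p₁·p₂) ≈ 2.094 rad (120.0°).
Interpolate at f = 0.22 with slerp weights a = sin((1−f)δ)/sin δ ≈ 1.152, b = sin(fδ)/sin δ ≈ 0.513.
p = a·p₁ + b·p₂ ≈ (-0.558, -0.141, 0.818); φ = arcsin(p_z) ≈ 54.88°, λ = atan2(p_y, p_x) ≈ -165.81°.

≈ 55°N, 166°W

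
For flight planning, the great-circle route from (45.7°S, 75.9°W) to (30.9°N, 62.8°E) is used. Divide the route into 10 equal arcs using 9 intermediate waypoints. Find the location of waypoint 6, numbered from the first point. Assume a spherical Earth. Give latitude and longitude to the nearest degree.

≈ (9°S, 19°E)

From cos δ = sin φ₁ sin φ₂ + cos φ₁ cos φ₂ cos Δλ, the central angle is δ ≈ 2.528 rad (144.9°).
Interpolate at f = 6/10 with slerp weights a = sin((1−f)δ)/sin δ ≈ 1.473, b = sin(fδ)/sin δ ≈ 1.735.
p = a·p₁ + b·p₂ ≈ (0.931, 0.327, -0.163); φ = arcsin(p_z) ≈ -9.38°, λ = atan2(p_y, p_x) ≈ 19.33°.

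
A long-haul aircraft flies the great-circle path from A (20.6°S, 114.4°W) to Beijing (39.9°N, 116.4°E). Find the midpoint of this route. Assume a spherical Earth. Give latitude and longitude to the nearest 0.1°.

≈ (21.2°N, 167.2°W)

Convert each endpoint to a unit vector on the sphere (x = cos φ cos λ, y = cos φ sin λ, z = sin φ).
The central angle between the endpoints is δ = arccos(p₁·p₂) ≈ 2.318 rad (132.8°).
Interpolate at f = 1/2 with slerp weights a = sin((1−f)δ)/sin δ ≈ 1.249, b = sin(fδ)/sin δ ≈ 1.249.
p = a·p₁ + b·p₂ ≈ (-0.909, -0.206, 0.362); φ = arcsin(p_z) ≈ 21.21°, λ = atan2(p_y, p_x) ≈ -167.20°.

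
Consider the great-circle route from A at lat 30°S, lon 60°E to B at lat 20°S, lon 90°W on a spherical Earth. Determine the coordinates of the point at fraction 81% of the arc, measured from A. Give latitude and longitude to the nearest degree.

The haversine formula gives a central angle δ ≈ 2.134 rad (122.3°) between the endpoints.
Interpolate at f = 0.81 with slerp weights a = sin((1−f)δ)/sin δ ≈ 0.466, b = sin(fδ)/sin δ ≈ 1.168.
p = a·p₁ + b·p₂ ≈ (0.202, -0.748, -0.633); φ = arcsin(p_z) ≈ -39.25°, λ = atan2(p_y, p_x) ≈ -74.88°.

≈ lat 39°S, lon 75°W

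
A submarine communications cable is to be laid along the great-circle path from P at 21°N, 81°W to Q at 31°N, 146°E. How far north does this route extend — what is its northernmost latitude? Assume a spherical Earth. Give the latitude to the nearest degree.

≈ 51°N

The great circle lies in the plane with unit normal n̂ = (p₁ × p₂)/|p₁ × p₂|.
Here n̂_z ≈ -0.628; the vertex latitude is φ_max = arccos|n̂_z| ≈ 51.1°.
Check via Clairaut: cos φ_max = |cos φ₁| · sin C = cos(21.0°)·sin(42.2°) ≈ 0.628, again giving ≈ 51.1°.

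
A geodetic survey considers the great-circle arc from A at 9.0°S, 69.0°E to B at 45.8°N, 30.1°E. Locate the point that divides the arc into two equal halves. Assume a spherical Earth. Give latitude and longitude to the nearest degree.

≈ 19°N, 53°E

The haversine formula gives a central angle δ ≈ 1.133 rad (64.9°) between the endpoints.
Interpolate at f = 1/2 with slerp weights a = sin((1−f)δ)/sin δ ≈ 0.593, b = sin(fδ)/sin δ ≈ 0.593.
p = a·p₁ + b·p₂ ≈ (0.567, 0.754, 0.332); φ = arcsin(p_z) ≈ 19.40°, λ = atan2(p_y, p_x) ≈ 53.03°.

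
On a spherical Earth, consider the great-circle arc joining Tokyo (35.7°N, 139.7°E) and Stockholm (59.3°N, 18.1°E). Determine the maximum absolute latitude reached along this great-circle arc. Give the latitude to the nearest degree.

≈ 68°N

The great circle lies in the plane with unit normal n̂ = (p₁ × p₂)/|p₁ × p₂|.
Here n̂_z ≈ -0.368; the vertex latitude is φ_max = arccos|n̂_z| ≈ 68.4°.
Check via Clairaut: cos φ_max = |cos φ₁| · sin C = cos(35.7°)·sin(27.0°) ≈ 0.368, again giving ≈ 68.4°.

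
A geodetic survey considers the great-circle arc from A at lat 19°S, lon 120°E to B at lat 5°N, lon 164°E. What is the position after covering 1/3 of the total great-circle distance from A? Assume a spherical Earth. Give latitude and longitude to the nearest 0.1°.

≈ lat 11.6°S, lon 135.3°E

The haversine formula gives a central angle δ ≈ 0.864 rad (49.5°) between the endpoints.
Interpolate at f = 1/3 with slerp weights a = sin((1−f)δ)/sin δ ≈ 0.716, b = sin(fδ)/sin δ ≈ 0.374.
p = a·p₁ + b·p₂ ≈ (-0.696, 0.689, -0.201); φ = arcsin(p_z) ≈ -11.57°, λ = atan2(p_y, p_x) ≈ 135.30°.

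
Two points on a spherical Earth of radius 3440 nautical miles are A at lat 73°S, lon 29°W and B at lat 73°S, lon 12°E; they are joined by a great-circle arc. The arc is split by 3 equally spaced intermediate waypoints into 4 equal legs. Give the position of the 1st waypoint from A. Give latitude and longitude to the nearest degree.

Write both endpoints as unit vectors p₁, p₂ with components (cos φ cos λ, cos φ sin λ, sin φ).
The central angle between the endpoints is δ = arccos(p₁·p₂) ≈ 0.205 rad (11.8°).
Interpolate at f = 1/4 with slerp weights a = sin((1−f)δ)/sin δ ≈ 0.752, b = sin(fδ)/sin δ ≈ 0.252.
p = a·p₁ + b·p₂ ≈ (0.264, -0.091, -0.960); φ = arcsin(p_z) ≈ -73.76°, λ = atan2(p_y, p_x) ≈ -19.06°.

≈ lat 74°S, lon 19°W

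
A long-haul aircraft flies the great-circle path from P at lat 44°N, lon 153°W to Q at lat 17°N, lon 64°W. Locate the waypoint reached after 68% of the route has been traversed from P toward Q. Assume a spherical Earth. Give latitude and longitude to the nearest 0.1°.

Convert each endpoint to a unit vector on the sphere (x = cos φ cos λ, y = cos φ sin λ, z = sin φ).
The central angle between the endpoints is δ = arccos(p₁·p₂) ≈ 1.354 rad (77.6°).
Interpolate at f = 0.68 with slerp weights a = sin((1−f)δ)/sin δ ≈ 0.430, b = sin(fδ)/sin δ ≈ 0.815.
p = a·p₁ + b·p₂ ≈ (0.066, -0.841, 0.537); φ = arcsin(p_z) ≈ 32.48°, λ = atan2(p_y, p_x) ≈ -85.50°.

≈ lat 32.5°N, lon 85.5°W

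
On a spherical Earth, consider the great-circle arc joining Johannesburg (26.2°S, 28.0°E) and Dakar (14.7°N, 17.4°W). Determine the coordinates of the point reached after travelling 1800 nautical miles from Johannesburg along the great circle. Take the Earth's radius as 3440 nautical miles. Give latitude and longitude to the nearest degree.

Write both endpoints as unit vectors p₁, p₂ with components (cos φ cos λ, cos φ sin λ, sin φ).
The central angle between the endpoints is δ = arccos(p₁·p₂) ≈ 1.050 rad (60.2°). The total great-circle distance is δ·R ≈ 1.050 × 3440 ≈ 3613 nmi, so the target fraction is f = 1800/3613 ≈ 0.498.
Interpolate at f ≈ 0.498 with slerp weights a = sin((1−f)δ)/sin δ ≈ 0.580, b = sin(fδ)/sin δ ≈ 0.576.
p = a·p₁ + b·p₂ ≈ (0.991, 0.078, -0.110); φ = arcsin(p_z) ≈ -6.30°, λ = atan2(p_y, p_x) ≈ 4.48°.

≈ 6°S, 4°E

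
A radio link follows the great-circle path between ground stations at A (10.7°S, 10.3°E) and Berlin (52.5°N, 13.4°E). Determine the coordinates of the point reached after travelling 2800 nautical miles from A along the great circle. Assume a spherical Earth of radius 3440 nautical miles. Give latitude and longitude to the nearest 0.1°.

≈ (35.9°N, 12.2°E)

The haversine formula gives a central angle δ ≈ 1.104 rad (63.3°) between the endpoints. The total great-circle distance is δ·R ≈ 1.104 × 3440 ≈ 3798 nmi, so the target fraction is f = 2800/3798 ≈ 0.737.
Interpolate at f ≈ 0.737 with slerp weights a = sin((1−f)δ)/sin δ ≈ 0.320, b = sin(fδ)/sin δ ≈ 0.814.
p = a·p₁ + b·p₂ ≈ (0.792, 0.171, 0.586); φ = arcsin(p_z) ≈ 35.90°, λ = atan2(p_y, p_x) ≈ 12.20°.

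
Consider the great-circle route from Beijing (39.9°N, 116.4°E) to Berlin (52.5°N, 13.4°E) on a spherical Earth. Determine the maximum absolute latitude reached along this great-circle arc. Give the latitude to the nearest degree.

The great circle lies in the plane with unit normal n̂ = (p₁ × p₂)/|p₁ × p₂|.
Here n̂_z ≈ -0.497; the vertex latitude is φ_max = arccos|n̂_z| ≈ 60.2°.

≈ 60°N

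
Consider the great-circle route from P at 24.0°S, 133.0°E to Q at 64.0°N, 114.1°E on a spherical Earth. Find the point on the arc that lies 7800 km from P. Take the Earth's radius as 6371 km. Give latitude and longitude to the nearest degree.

≈ 45°N, 122°E

Write both endpoints as unit vectors p₁, p₂ with components (cos φ cos λ, cos φ sin λ, sin φ).
The central angle between the endpoints is δ = arccos(p₁·p₂) ≈ 1.557 rad (89.2°). The total great-circle distance is δ·R ≈ 1.557 × 6371 ≈ 9923 km, so the target fraction is f = 7800/9923 ≈ 0.786.
Interpolate at f ≈ 0.786 with slerp weights a = sin((1−f)δ)/sin δ ≈ 0.327, b = sin(fδ)/sin δ ≈ 0.941.
p = a·p₁ + b·p₂ ≈ (-0.372, 0.595, 0.712); φ = arcsin(p_z) ≈ 45.43°, λ = atan2(p_y, p_x) ≈ 122.03°.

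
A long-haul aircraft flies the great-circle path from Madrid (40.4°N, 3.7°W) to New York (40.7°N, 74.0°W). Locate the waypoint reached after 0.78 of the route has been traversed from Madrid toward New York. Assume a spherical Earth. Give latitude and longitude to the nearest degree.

The haversine formula gives a central angle δ ≈ 0.906 rad (51.9°) between the endpoints.
Interpolate at f = 0.78 with slerp weights a = sin((1−f)δ)/sin δ ≈ 0.252, b = sin(fδ)/sin δ ≈ 0.825.
p = a·p₁ + b·p₂ ≈ (0.364, -0.614, 0.701); φ = arcsin(p_z) ≈ 44.51°, λ = atan2(p_y, p_x) ≈ -59.35°.

≈ 45°N, 59°W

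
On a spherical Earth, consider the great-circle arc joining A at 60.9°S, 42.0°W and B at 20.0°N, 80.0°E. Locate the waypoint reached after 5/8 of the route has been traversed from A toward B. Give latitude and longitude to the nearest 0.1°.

≈ 20.6°S, 57.8°E

Write both endpoints as unit vectors p₁, p₂ with components (cos φ cos λ, cos φ sin λ, sin φ).
The central angle between the endpoints is δ = arccos(p₁·p₂) ≈ 2.142 rad (122.8°).
Interpolate at f = 5/8 with slerp weights a = sin((1−f)δ)/sin δ ≈ 0.856, b = sin(fδ)/sin δ ≈ 1.157.
p = a·p₁ + b·p₂ ≈ (0.498, 0.792, -0.352); φ = arcsin(p_z) ≈ -20.61°, λ = atan2(p_y, p_x) ≈ 57.85°.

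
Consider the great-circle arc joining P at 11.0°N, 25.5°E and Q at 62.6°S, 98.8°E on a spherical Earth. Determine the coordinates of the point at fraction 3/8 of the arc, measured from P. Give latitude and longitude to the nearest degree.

Write both endpoints as unit vectors p₁, p₂ with components (cos φ cos λ, cos φ sin λ, sin φ).
The central angle between the endpoints is δ = arccos(p₁·p₂) ≈ 1.610 rad (92.3°).
Interpolate at f = 3/8 with slerp weights a = sin((1−f)δ)/sin δ ≈ 0.846, b = sin(fδ)/sin δ ≈ 0.568.
p = a·p₁ + b·p₂ ≈ (0.709, 0.616, -0.343); φ = arcsin(p_z) ≈ -20.07°, λ = atan2(p_y, p_x) ≈ 40.97°.

≈ 20°S, 41°E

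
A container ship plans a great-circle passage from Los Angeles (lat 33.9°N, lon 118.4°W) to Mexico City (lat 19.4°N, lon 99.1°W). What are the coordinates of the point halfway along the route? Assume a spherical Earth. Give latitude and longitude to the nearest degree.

≈ lat 27°N, lon 108°W

Convert each endpoint to a unit vector on the sphere (x = cos φ cos λ, y = cos φ sin λ, z = sin φ).
The central angle between the endpoints is δ = arccos(p₁·p₂) ≈ 0.392 rad (22.5°).
Interpolate at f = 1/2 with slerp weights a = sin((1−f)δ)/sin δ ≈ 0.510, b = sin(fδ)/sin δ ≈ 0.510.
p = a·p₁ + b·p₂ ≈ (-0.277, -0.847, 0.454); φ = arcsin(p_z) ≈ 26.98°, λ = atan2(p_y, p_x) ≈ -108.13°.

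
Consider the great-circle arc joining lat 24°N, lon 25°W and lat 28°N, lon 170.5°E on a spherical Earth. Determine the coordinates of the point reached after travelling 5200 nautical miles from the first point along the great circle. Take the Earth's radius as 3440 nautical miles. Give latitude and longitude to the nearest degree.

Convert each endpoint to a unit vector on the sphere (x = cos φ cos λ, y = cos φ sin λ, z = sin φ).
The central angle between the endpoints is δ = arccos(p₁·p₂) ≈ 2.197 rad (125.9°). The total great-circle distance is δ·R ≈ 2.197 × 3440 ≈ 7559 nmi, so the target fraction is f = 5200/7559 ≈ 0.688.
Interpolate at f ≈ 0.688 with slerp weights a = sin((1−f)δ)/sin δ ≈ 0.782, b = sin(fδ)/sin δ ≈ 1.232.
p = a·p₁ + b·p₂ ≈ (-0.426, -0.122, 0.896); φ = arcsin(p_z) ≈ 63.70°, λ = atan2(p_y, p_x) ≈ -163.99°.

≈ lat 64°N, lon 164°W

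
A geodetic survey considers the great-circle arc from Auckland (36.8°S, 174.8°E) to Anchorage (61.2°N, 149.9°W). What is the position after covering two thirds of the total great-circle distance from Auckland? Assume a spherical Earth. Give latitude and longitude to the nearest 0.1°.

Convert each endpoint to a unit vector on the sphere (x = cos φ cos λ, y = cos φ sin λ, z = sin φ).
The central angle between the endpoints is δ = arccos(p₁·p₂) ≈ 1.782 rad (102.1°).
Interpolate at f = 2/3 with slerp weights a = sin((1−f)δ)/sin δ ≈ 0.573, b = sin(fδ)/sin δ ≈ 0.949.
p = a·p₁ + b·p₂ ≈ (-0.852, -0.188, 0.489); φ = arcsin(p_z) ≈ 29.25°, λ = atan2(p_y, p_x) ≈ -167.58°.

≈ 29.2°N, 167.6°W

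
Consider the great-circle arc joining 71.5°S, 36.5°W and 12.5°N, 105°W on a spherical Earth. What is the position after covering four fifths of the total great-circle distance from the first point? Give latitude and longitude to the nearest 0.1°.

≈ 5.7°S, 99.4°W

From cos δ = sin φ₁ sin φ₂ + cos φ₁ cos φ₂ cos Δλ, the central angle is δ ≈ 1.663 rad (95.3°).
Interpolate at f = 4/5 with slerp weights a = sin((1−f)δ)/sin δ ≈ 0.328, b = sin(fδ)/sin δ ≈ 0.975.
p = a·p₁ + b·p₂ ≈ (-0.163, -0.982, -0.100); φ = arcsin(p_z) ≈ -5.73°, λ = atan2(p_y, p_x) ≈ -99.42°.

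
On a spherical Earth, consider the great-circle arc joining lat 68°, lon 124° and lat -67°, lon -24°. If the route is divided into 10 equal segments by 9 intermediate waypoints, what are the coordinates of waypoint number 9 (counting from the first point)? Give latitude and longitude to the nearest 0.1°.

≈ lat -57.5°, lon 6.5°

Write both endpoints as unit vectors p₁, p₂ with components (cos φ cos λ, cos φ sin λ, sin φ).
The central angle between the endpoints is δ = arccos(p₁·p₂) ≈ 2.930 rad (167.9°).
Interpolate at f = 9/10 with slerp weights a = sin((1−f)δ)/sin δ ≈ 1.372, b = sin(fδ)/sin δ ≈ 2.299.
p = a·p₁ + b·p₂ ≈ (0.533, 0.061, -0.844); φ = arcsin(p_z) ≈ -57.55°, λ = atan2(p_y, p_x) ≈ 6.51°.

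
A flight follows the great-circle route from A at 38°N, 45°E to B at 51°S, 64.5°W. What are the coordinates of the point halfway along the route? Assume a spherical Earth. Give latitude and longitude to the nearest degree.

≈ 11°S, 1°W

Convert each endpoint to a unit vector on the sphere (x = cos φ cos λ, y = cos φ sin λ, z = sin φ).
The central angle between the endpoints is δ = arccos(p₁·p₂) ≈ 2.271 rad (130.1°).
Interpolate at f = 1/2 with slerp weights a = sin((1−f)δ)/sin δ ≈ 1.185, b = sin(fδ)/sin δ ≈ 1.185.
p = a·p₁ + b·p₂ ≈ (0.981, -0.013, -0.191); φ = arcsin(p_z) ≈ -11.03°, λ = atan2(p_y, p_x) ≈ -0.75°.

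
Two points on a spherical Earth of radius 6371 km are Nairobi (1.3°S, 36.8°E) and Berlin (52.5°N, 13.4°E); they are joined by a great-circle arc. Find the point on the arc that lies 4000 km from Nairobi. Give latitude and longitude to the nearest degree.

The haversine formula gives a central angle δ ≈ 1.000 rad (57.3°) between the endpoints. The total great-circle distance is δ·R ≈ 1.000 × 6371 ≈ 6369 km, so the target fraction is f = 4000/6369 ≈ 0.628.
Interpolate at f ≈ 0.628 with slerp weights a = sin((1−f)δ)/sin δ ≈ 0.432, b = sin(fδ)/sin δ ≈ 0.698.
p = a·p₁ + b·p₂ ≈ (0.759, 0.357, 0.544); φ = arcsin(p_z) ≈ 32.96°, λ = atan2(p_y, p_x) ≈ 25.19°.

≈ 33°N, 25°E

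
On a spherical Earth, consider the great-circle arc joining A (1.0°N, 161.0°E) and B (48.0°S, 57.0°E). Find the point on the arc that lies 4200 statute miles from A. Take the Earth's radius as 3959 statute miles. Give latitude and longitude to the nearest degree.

≈ (40°S, 112°E)

Convert each endpoint to a unit vector on the sphere (x = cos φ cos λ, y = cos φ sin λ, z = sin φ).
The central angle between the endpoints is δ = arccos(p₁·p₂) ≈ 1.747 rad (100.1°). The total great-circle distance is δ·R ≈ 1.747 × 3959 ≈ 6914 mi, so the target fraction is f = 4200/6914 ≈ 0.607.
Interpolate at f ≈ 0.607 with slerp weights a = sin((1−f)δ)/sin δ ≈ 0.643, b = sin(fδ)/sin δ ≈ 0.886.
p = a·p₁ + b·p₂ ≈ (-0.285, 0.707, -0.648); φ = arcsin(p_z) ≈ -40.36°, λ = atan2(p_y, p_x) ≈ 111.95°.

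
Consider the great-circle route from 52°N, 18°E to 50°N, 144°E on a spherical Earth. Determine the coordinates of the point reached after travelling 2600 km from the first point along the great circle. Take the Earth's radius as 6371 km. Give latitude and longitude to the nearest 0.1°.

≈ 67.8°N, 54.0°E

Write both endpoints as unit vectors p₁, p₂ with components (cos φ cos λ, cos φ sin λ, sin φ).
The central angle between the endpoints is δ = arccos(p₁·p₂) ≈ 1.191 rad (68.2°). The total great-circle distance is δ·R ≈ 1.191 × 6371 ≈ 7586 km, so the target fraction is f = 2600/7586 ≈ 0.343.
Interpolate at f ≈ 0.343 with slerp weights a = sin((1−f)δ)/sin δ ≈ 0.759, b = sin(fδ)/sin δ ≈ 0.427.
p = a·p₁ + b·p₂ ≈ (0.222, 0.306, 0.926); φ = arcsin(p_z) ≈ 67.78°, λ = atan2(p_y, p_x) ≈ 53.99°.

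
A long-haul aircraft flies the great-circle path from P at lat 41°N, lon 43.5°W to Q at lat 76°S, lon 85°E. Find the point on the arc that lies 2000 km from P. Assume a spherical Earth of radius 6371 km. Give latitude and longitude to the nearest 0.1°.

Write both endpoints as unit vectors p₁, p₂ with components (cos φ cos λ, cos φ sin λ, sin φ).
The central angle between the endpoints is δ = arccos(p₁·p₂) ≈ 2.419 rad (138.6°). The total great-circle distance is δ·R ≈ 2.419 × 6371 ≈ 15413 km, so the target fraction is f = 2000/15413 ≈ 0.130.
Interpolate at f ≈ 0.130 with slerp weights a = sin((1−f)δ)/sin δ ≈ 1.302, b = sin(fδ)/sin δ ≈ 0.467.
p = a·p₁ + b·p₂ ≈ (0.722, -0.564, 0.401); φ = arcsin(p_z) ≈ 23.62°, λ = atan2(p_y, p_x) ≈ -37.96°.

≈ lat 23.6°N, lon 38.0°W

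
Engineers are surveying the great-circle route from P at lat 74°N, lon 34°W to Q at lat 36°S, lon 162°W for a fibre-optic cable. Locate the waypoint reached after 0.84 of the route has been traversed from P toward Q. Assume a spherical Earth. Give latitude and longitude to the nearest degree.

≈ lat 15°S, lon 155°W

The haversine formula gives a central angle δ ≈ 2.349 rad (134.6°) between the endpoints.
Interpolate at f = 0.84 with slerp weights a = sin((1−f)δ)/sin δ ≈ 0.516, b = sin(fδ)/sin δ ≈ 1.292.
p = a·p₁ + b·p₂ ≈ (-0.877, -0.403, -0.264); φ = arcsin(p_z) ≈ -15.30°, λ = atan2(p_y, p_x) ≈ -155.33°.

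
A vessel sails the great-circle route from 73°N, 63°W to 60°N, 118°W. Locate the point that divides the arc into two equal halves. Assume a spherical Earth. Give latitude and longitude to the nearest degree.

≈ 69°N, 98°W

Convert each endpoint to a unit vector on the sphere (x = cos φ cos λ, y = cos φ sin λ, z = sin φ).
The central angle between the endpoints is δ = arccos(p₁·p₂) ≈ 0.423 rad (24.2°).
Interpolate at f = 1/2 with slerp weights a = sin((1−f)δ)/sin δ ≈ 0.511, b = sin(fδ)/sin δ ≈ 0.511.
p = a·p₁ + b·p₂ ≈ (-0.052, -0.359, 0.932); φ = arcsin(p_z) ≈ 68.73°, λ = atan2(p_y, p_x) ≈ -98.27°.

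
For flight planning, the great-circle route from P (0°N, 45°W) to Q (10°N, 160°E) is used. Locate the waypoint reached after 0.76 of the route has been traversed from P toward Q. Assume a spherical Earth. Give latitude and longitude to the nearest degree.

The haversine formula gives a central angle δ ≈ 2.674 rad (153.2°) between the endpoints.
Interpolate at f = 0.76 with slerp weights a = sin((1−f)δ)/sin δ ≈ 1.327, b = sin(fδ)/sin δ ≈ 1.986.
p = a·p₁ + b·p₂ ≈ (-0.899, -0.270, 0.345); φ = arcsin(p_z) ≈ 20.17°, λ = atan2(p_y, p_x) ≈ -163.30°.

≈ (20°N, 163°W)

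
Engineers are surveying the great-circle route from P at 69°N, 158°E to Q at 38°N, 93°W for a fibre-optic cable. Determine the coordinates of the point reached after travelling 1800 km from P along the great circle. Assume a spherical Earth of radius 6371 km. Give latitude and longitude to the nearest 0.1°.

The haversine formula gives a central angle δ ≈ 1.067 rad (61.1°) between the endpoints. The total great-circle distance is δ·R ≈ 1.067 × 6371 ≈ 6797 km, so the target fraction is f = 1800/6797 ≈ 0.265.
Interpolate at f ≈ 0.265 with slerp weights a = sin((1−f)δ)/sin δ ≈ 0.807, b = sin(fδ)/sin δ ≈ 0.318.
p = a·p₁ + b·p₂ ≈ (-0.281, -0.142, 0.949); φ = arcsin(p_z) ≈ 71.63°, λ = atan2(p_y, p_x) ≈ -153.17°.

≈ 71.6°N, 153.2°W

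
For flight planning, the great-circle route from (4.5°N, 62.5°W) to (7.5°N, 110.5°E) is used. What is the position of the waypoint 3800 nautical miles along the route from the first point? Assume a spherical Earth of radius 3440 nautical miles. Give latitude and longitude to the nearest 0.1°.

≈ (53.6°N, 13.2°W)

From cos δ = sin φ₁ sin φ₂ + cos φ₁ cos φ₂ cos Δλ, the central angle is δ ≈ 2.899 rad (166.1°). The total great-circle distance is δ·R ≈ 2.899 × 3440 ≈ 9973 nmi, so the target fraction is f = 3800/9973 ≈ 0.381.
Interpolate at f ≈ 0.381 with slerp weights a = sin((1−f)δ)/sin δ ≈ 4.063, b = sin(fδ)/sin δ ≈ 3.723.
p = a·p₁ + b·p₂ ≈ (0.578, -0.136, 0.805); φ = arcsin(p_z) ≈ 53.58°, λ = atan2(p_y, p_x) ≈ -13.25°.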